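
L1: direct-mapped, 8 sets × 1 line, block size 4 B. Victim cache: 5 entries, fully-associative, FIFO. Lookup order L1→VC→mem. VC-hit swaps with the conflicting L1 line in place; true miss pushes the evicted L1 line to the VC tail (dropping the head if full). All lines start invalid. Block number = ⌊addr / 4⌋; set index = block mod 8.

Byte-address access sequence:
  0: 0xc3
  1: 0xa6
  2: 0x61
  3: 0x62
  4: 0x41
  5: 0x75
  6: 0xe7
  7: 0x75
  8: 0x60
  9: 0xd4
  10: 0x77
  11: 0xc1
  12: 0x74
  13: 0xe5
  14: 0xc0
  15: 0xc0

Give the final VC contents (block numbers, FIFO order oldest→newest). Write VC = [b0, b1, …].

VC = [24, 16, 41, 53]

0: 0xc3 (blk 48, set 0) → MISS  vc=[]
1: 0xa6 (blk 41, set 1) → MISS  vc=[]
2: 0x61 (blk 24, set 0) → MISS  vc=[48]
3: 0x62 (blk 24, set 0) → L1-HIT  vc=[48]
4: 0x41 (blk 16, set 0) → MISS  vc=[48, 24]
5: 0x75 (blk 29, set 5) → MISS  vc=[48, 24]
6: 0xe7 (blk 57, set 1) → MISS  vc=[48, 24, 41]
7: 0x75 (blk 29, set 5) → L1-HIT  vc=[48, 24, 41]
8: 0x60 (blk 24, set 0) → VC-HIT  vc=[48, 16, 41]
9: 0xd4 (blk 53, set 5) → MISS  vc=[48, 16, 41, 29]
10: 0x77 (blk 29, set 5) → VC-HIT  vc=[48, 16, 41, 53]
11: 0xc1 (blk 48, set 0) → VC-HIT  vc=[24, 16, 41, 53]
12: 0x74 (blk 29, set 5) → L1-HIT  vc=[24, 16, 41, 53]
13: 0xe5 (blk 57, set 1) → L1-HIT  vc=[24, 16, 41, 53]
14: 0xc0 (blk 48, set 0) → L1-HIT  vc=[24, 16, 41, 53]
15: 0xc0 (blk 48, set 0) → L1-HIT  vc=[24, 16, 41, 53]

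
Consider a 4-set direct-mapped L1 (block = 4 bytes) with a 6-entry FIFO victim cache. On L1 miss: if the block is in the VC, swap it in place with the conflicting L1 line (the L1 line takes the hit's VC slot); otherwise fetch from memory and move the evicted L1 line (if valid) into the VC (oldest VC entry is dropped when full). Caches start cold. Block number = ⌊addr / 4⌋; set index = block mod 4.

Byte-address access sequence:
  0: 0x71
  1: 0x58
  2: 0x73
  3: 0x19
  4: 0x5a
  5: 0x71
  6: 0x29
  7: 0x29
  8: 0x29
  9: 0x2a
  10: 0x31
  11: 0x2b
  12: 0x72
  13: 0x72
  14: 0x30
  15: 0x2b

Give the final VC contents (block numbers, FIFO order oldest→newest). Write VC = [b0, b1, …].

0: 0x71 (blk 28, set 0) → MISS  vc=[]
1: 0x58 (blk 22, set 2) → MISS  vc=[]
2: 0x73 (blk 28, set 0) → L1-HIT  vc=[]
3: 0x19 (blk 6, set 2) → MISS  vc=[22]
4: 0x5a (blk 22, set 2) → VC-HIT  vc=[6]
5: 0x71 (blk 28, set 0) → L1-HIT  vc=[6]
6: 0x29 (blk 10, set 2) → MISS  vc=[6, 22]
7: 0x29 (blk 10, set 2) → L1-HIT  vc=[6, 22]
8: 0x29 (blk 10, set 2) → L1-HIT  vc=[6, 22]
9: 0x2a (blk 10, set 2) → L1-HIT  vc=[6, 22]
10: 0x31 (blk 12, set 0) → MISS  vc=[6, 22, 28]
11: 0x2b (blk 10, set 2) → L1-HIT  vc=[6, 22, 28]
12: 0x72 (blk 28, set 0) → VC-HIT  vc=[6, 22, 12]
13: 0x72 (blk 28, set 0) → L1-HIT  vc=[6, 22, 12]
14: 0x30 (blk 12, set 0) → VC-HIT  vc=[6, 22, 28]
15: 0x2b (blk 10, set 2) → L1-HIT  vc=[6, 22, 28]

VC = [6, 22, 28]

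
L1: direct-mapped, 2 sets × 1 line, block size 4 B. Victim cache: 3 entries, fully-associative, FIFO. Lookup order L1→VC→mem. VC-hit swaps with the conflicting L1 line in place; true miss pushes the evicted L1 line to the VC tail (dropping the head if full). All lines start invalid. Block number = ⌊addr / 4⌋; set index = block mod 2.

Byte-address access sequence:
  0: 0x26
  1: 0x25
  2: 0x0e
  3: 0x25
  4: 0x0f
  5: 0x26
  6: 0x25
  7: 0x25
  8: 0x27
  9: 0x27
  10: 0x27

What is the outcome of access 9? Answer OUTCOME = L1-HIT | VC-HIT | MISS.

  [0] addr=0x26 blk=9 s=1: MISS | VC []
  [1] addr=0x25 blk=9 s=1: L1-HIT | VC []
  [2] addr=0xe blk=3 s=1: MISS | VC [9]
  [3] addr=0x25 blk=9 s=1: VC-HIT | VC [3]
  [4] addr=0xf blk=3 s=1: VC-HIT | VC [9]
  [5] addr=0x26 blk=9 s=1: VC-HIT | VC [3]
  [6] addr=0x25 blk=9 s=1: L1-HIT | VC [3]
  [7] addr=0x25 blk=9 s=1: L1-HIT | VC [3]
  [8] addr=0x27 blk=9 s=1: L1-HIT | VC [3]
  [9] addr=0x27 blk=9 s=1: L1-HIT | VC [3]
  [10] addr=0x27 blk=9 s=1: L1-HIT | VC [3]

OUTCOME = L1-HIT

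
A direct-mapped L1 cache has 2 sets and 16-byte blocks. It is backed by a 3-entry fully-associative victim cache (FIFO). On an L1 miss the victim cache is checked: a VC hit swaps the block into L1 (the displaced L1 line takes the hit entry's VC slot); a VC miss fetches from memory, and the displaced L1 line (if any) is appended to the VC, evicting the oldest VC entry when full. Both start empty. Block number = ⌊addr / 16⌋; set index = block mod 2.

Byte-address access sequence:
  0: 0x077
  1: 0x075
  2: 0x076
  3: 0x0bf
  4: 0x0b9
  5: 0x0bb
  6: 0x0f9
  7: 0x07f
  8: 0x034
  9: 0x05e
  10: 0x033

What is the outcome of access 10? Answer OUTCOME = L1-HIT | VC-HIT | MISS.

0: 0x77 (blk 7, set 1) → MISS  vc=[]
1: 0x75 (blk 7, set 1) → L1-HIT  vc=[]
2: 0x76 (blk 7, set 1) → L1-HIT  vc=[]
3: 0xbf (blk 11, set 1) → MISS  vc=[7]
4: 0xb9 (blk 11, set 1) → L1-HIT  vc=[7]
5: 0xbb (blk 11, set 1) → L1-HIT  vc=[7]
6: 0xf9 (blk 15, set 1) → MISS  vc=[7, 11]
7: 0x7f (blk 7, set 1) → VC-HIT  vc=[15, 11]
8: 0x34 (blk 3, set 1) → MISS  vc=[15, 11, 7]
9: 0x5e (blk 5, set 1) → MISS  vc=[11, 7, 3]
10: 0x33 (blk 3, set 1) → VC-HIT  vc=[11, 7, 5]

OUTCOME = VC-HIT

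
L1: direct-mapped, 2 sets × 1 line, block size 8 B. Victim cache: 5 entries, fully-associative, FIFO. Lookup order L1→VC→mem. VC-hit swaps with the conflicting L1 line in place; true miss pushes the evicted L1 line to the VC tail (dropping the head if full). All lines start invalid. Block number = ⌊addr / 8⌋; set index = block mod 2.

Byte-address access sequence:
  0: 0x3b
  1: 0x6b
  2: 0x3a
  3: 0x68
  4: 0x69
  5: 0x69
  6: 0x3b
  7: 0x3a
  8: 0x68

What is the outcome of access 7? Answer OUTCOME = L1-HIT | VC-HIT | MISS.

OUTCOME = L1-HIT

0: 0x3b (blk 7, set 1) → MISS  vc=[]
1: 0x6b (blk 13, set 1) → MISS  vc=[7]
2: 0x3a (blk 7, set 1) → VC-HIT  vc=[13]
3: 0x68 (blk 13, set 1) → VC-HIT  vc=[7]
4: 0x69 (blk 13, set 1) → L1-HIT  vc=[7]
5: 0x69 (blk 13, set 1) → L1-HIT  vc=[7]
6: 0x3b (blk 7, set 1) → VC-HIT  vc=[13]
7: 0x3a (blk 7, set 1) → L1-HIT  vc=[13]
8: 0x68 (blk 13, set 1) → VC-HIT  vc=[7]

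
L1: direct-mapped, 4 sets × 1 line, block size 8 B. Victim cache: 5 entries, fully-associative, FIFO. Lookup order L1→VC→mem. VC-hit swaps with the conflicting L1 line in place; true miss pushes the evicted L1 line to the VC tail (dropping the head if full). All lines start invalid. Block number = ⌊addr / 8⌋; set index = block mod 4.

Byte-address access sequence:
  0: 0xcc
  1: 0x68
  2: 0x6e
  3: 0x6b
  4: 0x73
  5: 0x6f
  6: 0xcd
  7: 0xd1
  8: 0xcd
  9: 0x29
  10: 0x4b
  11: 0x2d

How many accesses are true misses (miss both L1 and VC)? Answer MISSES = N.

MISSES = 6

  [0] addr=0xcc blk=25 s=1: MISS | VC []
  [1] addr=0x68 blk=13 s=1: MISS | VC [25]
  [2] addr=0x6e blk=13 s=1: L1-HIT | VC [25]
  [3] addr=0x6b blk=13 s=1: L1-HIT | VC [25]
  [4] addr=0x73 blk=14 s=2: MISS | VC [25]
  [5] addr=0x6f blk=13 s=1: L1-HIT | VC [25]
  [6] addr=0xcd blk=25 s=1: VC-HIT | VC [13]
  [7] addr=0xd1 blk=26 s=2: MISS | VC [13, 14]
  [8] addr=0xcd blk=25 s=1: L1-HIT | VC [13, 14]
  [9] addr=0x29 blk=5 s=1: MISS | VC [13, 14, 25]
  [10] addr=0x4b blk=9 s=1: MISS | VC [13, 14, 25, 5]
  [11] addr=0x2d blk=5 s=1: VC-HIT | VC [13, 14, 25, 9]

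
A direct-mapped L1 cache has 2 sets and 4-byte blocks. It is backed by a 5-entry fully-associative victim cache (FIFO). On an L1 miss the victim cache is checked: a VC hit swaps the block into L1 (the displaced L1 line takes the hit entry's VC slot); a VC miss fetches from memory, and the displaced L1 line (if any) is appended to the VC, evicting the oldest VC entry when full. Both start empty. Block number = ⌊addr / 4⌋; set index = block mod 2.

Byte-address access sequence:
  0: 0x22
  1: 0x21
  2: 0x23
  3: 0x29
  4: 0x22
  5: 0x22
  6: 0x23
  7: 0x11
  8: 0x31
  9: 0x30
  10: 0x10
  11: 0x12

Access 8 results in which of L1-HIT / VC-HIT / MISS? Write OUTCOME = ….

0: 0x22 (blk 8, set 0) → MISS  vc=[]
1: 0x21 (blk 8, set 0) → L1-HIT  vc=[]
2: 0x23 (blk 8, set 0) → L1-HIT  vc=[]
3: 0x29 (blk 10, set 0) → MISS  vc=[8]
4: 0x22 (blk 8, set 0) → VC-HIT  vc=[10]
5: 0x22 (blk 8, set 0) → L1-HIT  vc=[10]
6: 0x23 (blk 8, set 0) → L1-HIT  vc=[10]
7: 0x11 (blk 4, set 0) → MISS  vc=[10, 8]
8: 0x31 (blk 12, set 0) → MISS  vc=[10, 8, 4]
9: 0x30 (blk 12, set 0) → L1-HIT  vc=[10, 8, 4]
10: 0x10 (blk 4, set 0) → VC-HIT  vc=[10, 8, 12]
11: 0x12 (blk 4, set 0) → L1-HIT  vc=[10, 8, 12]

OUTCOME = MISS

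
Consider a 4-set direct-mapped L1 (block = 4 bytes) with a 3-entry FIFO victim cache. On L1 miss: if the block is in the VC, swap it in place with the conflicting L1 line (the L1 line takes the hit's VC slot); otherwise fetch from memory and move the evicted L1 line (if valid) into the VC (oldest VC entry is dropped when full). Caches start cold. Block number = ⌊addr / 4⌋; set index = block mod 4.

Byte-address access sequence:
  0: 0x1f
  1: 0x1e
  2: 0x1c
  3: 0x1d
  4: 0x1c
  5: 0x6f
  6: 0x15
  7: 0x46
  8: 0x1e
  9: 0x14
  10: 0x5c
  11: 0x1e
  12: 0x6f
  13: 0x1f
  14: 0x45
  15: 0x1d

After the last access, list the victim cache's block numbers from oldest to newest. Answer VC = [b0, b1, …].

0: 0x1f (blk 7, set 3) → MISS  vc=[]
1: 0x1e (blk 7, set 3) → L1-HIT  vc=[]
2: 0x1c (blk 7, set 3) → L1-HIT  vc=[]
3: 0x1d (blk 7, set 3) → L1-HIT  vc=[]
4: 0x1c (blk 7, set 3) → L1-HIT  vc=[]
5: 0x6f (blk 27, set 3) → MISS  vc=[7]
6: 0x15 (blk 5, set 1) → MISS  vc=[7]
7: 0x46 (blk 17, set 1) → MISS  vc=[7, 5]
8: 0x1e (blk 7, set 3) → VC-HIT  vc=[27, 5]
9: 0x14 (blk 5, set 1) → VC-HIT  vc=[27, 17]
10: 0x5c (blk 23, set 3) → MISS  vc=[27, 17, 7]
11: 0x1e (blk 7, set 3) → VC-HIT  vc=[27, 17, 23]
12: 0x6f (blk 27, set 3) → VC-HIT  vc=[7, 17, 23]
13: 0x1f (blk 7, set 3) → VC-HIT  vc=[27, 17, 23]
14: 0x45 (blk 17, set 1) → VC-HIT  vc=[27, 5, 23]
15: 0x1d (blk 7, set 3) → L1-HIT  vc=[27, 5, 23]

VC = [27, 5, 23]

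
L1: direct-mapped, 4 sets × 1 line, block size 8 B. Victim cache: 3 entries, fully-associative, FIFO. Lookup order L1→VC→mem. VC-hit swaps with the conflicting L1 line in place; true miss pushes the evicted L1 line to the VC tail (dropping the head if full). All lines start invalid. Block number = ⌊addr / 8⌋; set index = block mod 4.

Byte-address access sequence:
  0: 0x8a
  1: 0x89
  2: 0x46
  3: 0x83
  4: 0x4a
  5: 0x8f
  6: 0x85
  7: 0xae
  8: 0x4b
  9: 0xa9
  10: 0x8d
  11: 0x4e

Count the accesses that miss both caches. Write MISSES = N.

MISSES = 5

#0 0x8a→b17/s1 MISS; vc=[]
#1 0x89→b17/s1 L1-HIT; vc=[]
#2 0x46→b8/s0 MISS; vc=[]
#3 0x83→b16/s0 MISS; vc=[8]
#4 0x4a→b9/s1 MISS; vc=[8,17]
#5 0x8f→b17/s1 VC-HIT; vc=[8,9]
#6 0x85→b16/s0 L1-HIT; vc=[8,9]
#7 0xae→b21/s1 MISS; vc=[8,9,17]
#8 0x4b→b9/s1 VC-HIT; vc=[8,21,17]
#9 0xa9→b21/s1 VC-HIT; vc=[8,9,17]
#10 0x8d→b17/s1 VC-HIT; vc=[8,9,21]
#11 0x4e→b9/s1 VC-HIT; vc=[8,17,21]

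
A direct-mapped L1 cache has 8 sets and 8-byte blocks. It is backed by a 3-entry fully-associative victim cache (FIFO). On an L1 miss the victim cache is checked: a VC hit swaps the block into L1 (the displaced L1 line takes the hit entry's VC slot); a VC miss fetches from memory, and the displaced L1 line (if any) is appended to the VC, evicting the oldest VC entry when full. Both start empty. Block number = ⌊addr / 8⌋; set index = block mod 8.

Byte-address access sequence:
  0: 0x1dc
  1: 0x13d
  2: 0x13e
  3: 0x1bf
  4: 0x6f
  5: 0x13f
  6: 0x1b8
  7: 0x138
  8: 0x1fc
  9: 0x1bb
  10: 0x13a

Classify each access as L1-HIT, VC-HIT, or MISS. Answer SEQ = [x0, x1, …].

SEQ = [MISS, MISS, L1-HIT, MISS, MISS, VC-HIT, VC-HIT, VC-HIT, MISS, VC-HIT, VC-HIT]

  [0] addr=0x1dc blk=59 s=3: MISS | VC []
  [1] addr=0x13d blk=39 s=7: MISS | VC []
  [2] addr=0x13e blk=39 s=7: L1-HIT | VC []
  [3] addr=0x1bf blk=55 s=7: MISS | VC [39]
  [4] addr=0x6f blk=13 s=5: MISS | VC [39]
  [5] addr=0x13f blk=39 s=7: VC-HIT | VC [55]
  [6] addr=0x1b8 blk=55 s=7: VC-HIT | VC [39]
  [7] addr=0x138 blk=39 s=7: VC-HIT | VC [55]
  [8] addr=0x1fc blk=63 s=7: MISS | VC [55, 39]
  [9] addr=0x1bb blk=55 s=7: VC-HIT | VC [63, 39]
  [10] addr=0x13a blk=39 s=7: VC-HIT | VC [63, 55]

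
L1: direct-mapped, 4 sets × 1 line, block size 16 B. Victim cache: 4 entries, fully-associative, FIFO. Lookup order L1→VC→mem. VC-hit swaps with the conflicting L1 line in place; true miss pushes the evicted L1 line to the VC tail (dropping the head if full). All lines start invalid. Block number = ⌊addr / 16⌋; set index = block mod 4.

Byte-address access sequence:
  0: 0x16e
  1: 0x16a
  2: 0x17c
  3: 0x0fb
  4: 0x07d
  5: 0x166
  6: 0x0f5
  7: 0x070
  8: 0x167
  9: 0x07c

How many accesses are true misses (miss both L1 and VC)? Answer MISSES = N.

0: 0x16e (blk 22, set 2) → MISS  vc=[]
1: 0x16a (blk 22, set 2) → L1-HIT  vc=[]
2: 0x17c (blk 23, set 3) → MISS  vc=[]
3: 0xfb (blk 15, set 3) → MISS  vc=[23]
4: 0x7d (blk 7, set 3) → MISS  vc=[23, 15]
5: 0x166 (blk 22, set 2) → L1-HIT  vc=[23, 15]
6: 0xf5 (blk 15, set 3) → VC-HIT  vc=[23, 7]
7: 0x70 (blk 7, set 3) → VC-HIT  vc=[23, 15]
8: 0x167 (blk 22, set 2) → L1-HIT  vc=[23, 15]
9: 0x7c (blk 7, set 3) → L1-HIT  vc=[23, 15]

MISSES = 4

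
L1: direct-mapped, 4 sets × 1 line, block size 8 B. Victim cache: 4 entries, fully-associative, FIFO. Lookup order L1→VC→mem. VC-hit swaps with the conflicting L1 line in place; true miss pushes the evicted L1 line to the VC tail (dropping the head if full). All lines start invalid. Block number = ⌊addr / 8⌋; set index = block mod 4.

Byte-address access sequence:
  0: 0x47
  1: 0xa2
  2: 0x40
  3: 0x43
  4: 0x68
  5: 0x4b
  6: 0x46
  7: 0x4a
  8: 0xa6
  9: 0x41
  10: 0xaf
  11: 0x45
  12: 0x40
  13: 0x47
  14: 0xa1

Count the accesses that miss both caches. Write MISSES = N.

  [0] addr=0x47 blk=8 s=0: MISS | VC []
  [1] addr=0xa2 blk=20 s=0: MISS | VC [8]
  [2] addr=0x40 blk=8 s=0: VC-HIT | VC [20]
  [3] addr=0x43 blk=8 s=0: L1-HIT | VC [20]
  [4] addr=0x68 blk=13 s=1: MISS | VC [20]
  [5] addr=0x4b blk=9 s=1: MISS | VC [20, 13]
  [6] addr=0x46 blk=8 s=0: L1-HIT | VC [20, 13]
  [7] addr=0x4a blk=9 s=1: L1-HIT | VC [20, 13]
  [8] addr=0xa6 blk=20 s=0: VC-HIT | VC [8, 13]
  [9] addr=0x41 blk=8 s=0: VC-HIT | VC [20, 13]
  [10] addr=0xaf blk=21 s=1: MISS | VC [20, 13, 9]
  [11] addr=0x45 blk=8 s=0: L1-HIT | VC [20, 13, 9]
  [12] addr=0x40 blk=8 s=0: L1-HIT | VC [20, 13, 9]
  [13] addr=0x47 blk=8 s=0: L1-HIT | VC [20, 13, 9]
  [14] addr=0xa1 blk=20 s=0: VC-HIT | VC [8, 13, 9]

MISSES = 5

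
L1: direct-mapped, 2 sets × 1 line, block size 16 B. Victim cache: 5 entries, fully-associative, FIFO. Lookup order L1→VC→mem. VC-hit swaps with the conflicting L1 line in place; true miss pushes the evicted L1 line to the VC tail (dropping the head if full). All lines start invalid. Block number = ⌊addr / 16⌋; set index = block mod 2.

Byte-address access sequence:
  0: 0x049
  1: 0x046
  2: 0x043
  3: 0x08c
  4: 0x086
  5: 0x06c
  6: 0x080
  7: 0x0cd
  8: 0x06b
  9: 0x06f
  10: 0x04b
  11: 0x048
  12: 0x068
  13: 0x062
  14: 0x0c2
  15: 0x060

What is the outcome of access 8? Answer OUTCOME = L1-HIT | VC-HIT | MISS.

OUTCOME = VC-HIT

  [0] addr=0x49 blk=4 s=0: MISS | VC []
  [1] addr=0x46 blk=4 s=0: L1-HIT | VC []
  [2] addr=0x43 blk=4 s=0: L1-HIT | VC []
  [3] addr=0x8c blk=8 s=0: MISS | VC [4]
  [4] addr=0x86 blk=8 s=0: L1-HIT | VC [4]
  [5] addr=0x6c blk=6 s=0: MISS | VC [4, 8]
  [6] addr=0x80 blk=8 s=0: VC-HIT | VC [4, 6]
  [7] addr=0xcd blk=12 s=0: MISS | VC [4, 6, 8]
  [8] addr=0x6b blk=6 s=0: VC-HIT | VC [4, 12, 8]
  [9] addr=0x6f blk=6 s=0: L1-HIT | VC [4, 12, 8]
  [10] addr=0x4b blk=4 s=0: VC-HIT | VC [6, 12, 8]
  [11] addr=0x48 blk=4 s=0: L1-HIT | VC [6, 12, 8]
  [12] addr=0x68 blk=6 s=0: VC-HIT | VC [4, 12, 8]
  [13] addr=0x62 blk=6 s=0: L1-HIT | VC [4, 12, 8]
  [14] addr=0xc2 blk=12 s=0: VC-HIT | VC [4, 6, 8]
  [15] addr=0x60 blk=6 s=0: VC-HIT | VC [4, 12, 8]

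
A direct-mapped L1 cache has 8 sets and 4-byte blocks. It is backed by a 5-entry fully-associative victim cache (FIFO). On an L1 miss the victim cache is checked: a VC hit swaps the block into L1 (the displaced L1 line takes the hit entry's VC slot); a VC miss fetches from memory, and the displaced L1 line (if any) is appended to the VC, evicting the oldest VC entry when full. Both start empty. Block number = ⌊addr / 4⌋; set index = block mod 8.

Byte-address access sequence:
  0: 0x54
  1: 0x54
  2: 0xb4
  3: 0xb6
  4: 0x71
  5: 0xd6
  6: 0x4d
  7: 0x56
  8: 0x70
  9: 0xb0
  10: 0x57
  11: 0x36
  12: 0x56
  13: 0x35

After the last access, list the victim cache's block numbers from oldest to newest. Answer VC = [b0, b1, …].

  [0] addr=0x54 blk=21 s=5: MISS | VC []
  [1] addr=0x54 blk=21 s=5: L1-HIT | VC []
  [2] addr=0xb4 blk=45 s=5: MISS | VC [21]
  [3] addr=0xb6 blk=45 s=5: L1-HIT | VC [21]
  [4] addr=0x71 blk=28 s=4: MISS | VC [21]
  [5] addr=0xd6 blk=53 s=5: MISS | VC [21, 45]
  [6] addr=0x4d blk=19 s=3: MISS | VC [21, 45]
  [7] addr=0x56 blk=21 s=5: VC-HIT | VC [53, 45]
  [8] addr=0x70 blk=28 s=4: L1-HIT | VC [53, 45]
  [9] addr=0xb0 blk=44 s=4: MISS | VC [53, 45, 28]
  [10] addr=0x57 blk=21 s=5: L1-HIT | VC [53, 45, 28]
  [11] addr=0x36 blk=13 s=5: MISS | VC [53, 45, 28, 21]
  [12] addr=0x56 blk=21 s=5: VC-HIT | VC [53, 45, 28, 13]
  [13] addr=0x35 blk=13 s=5: VC-HIT | VC [53, 45, 28, 21]

VC = [53, 45, 28, 21]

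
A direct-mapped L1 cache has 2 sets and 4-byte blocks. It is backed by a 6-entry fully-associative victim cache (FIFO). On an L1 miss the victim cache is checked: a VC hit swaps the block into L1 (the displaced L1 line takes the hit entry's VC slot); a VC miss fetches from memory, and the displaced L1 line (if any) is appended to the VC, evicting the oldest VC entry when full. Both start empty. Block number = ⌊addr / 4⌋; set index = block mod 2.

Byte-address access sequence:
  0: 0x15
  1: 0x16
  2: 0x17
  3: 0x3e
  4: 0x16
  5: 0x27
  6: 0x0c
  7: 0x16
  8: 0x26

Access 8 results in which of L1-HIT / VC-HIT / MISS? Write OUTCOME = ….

#0 0x15→b5/s1 MISS; vc=[]
#1 0x16→b5/s1 L1-HIT; vc=[]
#2 0x17→b5/s1 L1-HIT; vc=[]
#3 0x3e→b15/s1 MISS; vc=[5]
#4 0x16→b5/s1 VC-HIT; vc=[15]
#5 0x27→b9/s1 MISS; vc=[15,5]
#6 0xc→b3/s1 MISS; vc=[15,5,9]
#7 0x16→b5/s1 VC-HIT; vc=[15,3,9]
#8 0x26→b9/s1 VC-HIT; vc=[15,3,5]

OUTCOME = VC-HIT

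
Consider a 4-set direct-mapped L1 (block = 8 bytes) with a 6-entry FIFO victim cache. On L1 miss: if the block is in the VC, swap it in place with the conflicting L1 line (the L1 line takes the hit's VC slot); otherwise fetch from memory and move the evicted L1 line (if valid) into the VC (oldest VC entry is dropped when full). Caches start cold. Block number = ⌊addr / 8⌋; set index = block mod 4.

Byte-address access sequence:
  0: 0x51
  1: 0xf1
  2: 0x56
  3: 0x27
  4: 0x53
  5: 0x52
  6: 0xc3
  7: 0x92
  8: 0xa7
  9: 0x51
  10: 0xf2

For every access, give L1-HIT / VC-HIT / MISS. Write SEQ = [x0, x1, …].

0: 0x51 (blk 10, set 2) → MISS  vc=[]
1: 0xf1 (blk 30, set 2) → MISS  vc=[10]
2: 0x56 (blk 10, set 2) → VC-HIT  vc=[30]
3: 0x27 (blk 4, set 0) → MISS  vc=[30]
4: 0x53 (blk 10, set 2) → L1-HIT  vc=[30]
5: 0x52 (blk 10, set 2) → L1-HIT  vc=[30]
6: 0xc3 (blk 24, set 0) → MISS  vc=[30, 4]
7: 0x92 (blk 18, set 2) → MISS  vc=[30, 4, 10]
8: 0xa7 (blk 20, set 0) → MISS  vc=[30, 4, 10, 24]
9: 0x51 (blk 10, set 2) → VC-HIT  vc=[30, 4, 18, 24]
10: 0xf2 (blk 30, set 2) → VC-HIT  vc=[10, 4, 18, 24]

SEQ = [MISS, MISS, VC-HIT, MISS, L1-HIT, L1-HIT, MISS, MISS, MISS, VC-HIT, VC-HIT]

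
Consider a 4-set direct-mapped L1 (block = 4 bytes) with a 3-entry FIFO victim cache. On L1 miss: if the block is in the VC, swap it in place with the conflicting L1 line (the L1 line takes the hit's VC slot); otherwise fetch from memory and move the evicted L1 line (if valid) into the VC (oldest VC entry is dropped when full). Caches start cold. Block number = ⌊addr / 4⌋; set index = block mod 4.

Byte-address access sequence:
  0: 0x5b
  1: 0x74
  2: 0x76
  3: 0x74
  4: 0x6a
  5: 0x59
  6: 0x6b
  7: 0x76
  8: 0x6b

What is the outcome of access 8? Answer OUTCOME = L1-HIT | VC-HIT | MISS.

#0 0x5b→b22/s2 MISS; vc=[]
#1 0x74→b29/s1 MISS; vc=[]
#2 0x76→b29/s1 L1-HIT; vc=[]
#3 0x74→b29/s1 L1-HIT; vc=[]
#4 0x6a→b26/s2 MISS; vc=[22]
#5 0x59→b22/s2 VC-HIT; vc=[26]
#6 0x6b→b26/s2 VC-HIT; vc=[22]
#7 0x76→b29/s1 L1-HIT; vc=[22]
#8 0x6b→b26/s2 L1-HIT; vc=[22]

OUTCOME = L1-HIT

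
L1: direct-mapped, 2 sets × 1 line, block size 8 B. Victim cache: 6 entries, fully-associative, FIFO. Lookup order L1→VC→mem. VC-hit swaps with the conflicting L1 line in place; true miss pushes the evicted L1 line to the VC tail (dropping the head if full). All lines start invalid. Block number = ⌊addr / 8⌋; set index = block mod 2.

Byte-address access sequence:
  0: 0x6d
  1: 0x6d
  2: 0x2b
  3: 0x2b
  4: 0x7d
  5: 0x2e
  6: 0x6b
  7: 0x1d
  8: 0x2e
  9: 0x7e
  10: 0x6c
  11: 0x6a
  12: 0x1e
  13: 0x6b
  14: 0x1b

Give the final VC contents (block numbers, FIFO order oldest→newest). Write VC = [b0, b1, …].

#0 0x6d→b13/s1 MISS; vc=[]
#1 0x6d→b13/s1 L1-HIT; vc=[]
#2 0x2b→b5/s1 MISS; vc=[13]
#3 0x2b→b5/s1 L1-HIT; vc=[13]
#4 0x7d→b15/s1 MISS; vc=[13,5]
#5 0x2e→b5/s1 VC-HIT; vc=[13,15]
#6 0x6b→b13/s1 VC-HIT; vc=[5,15]
#7 0x1d→b3/s1 MISS; vc=[5,15,13]
#8 0x2e→b5/s1 VC-HIT; vc=[3,15,13]
#9 0x7e→b15/s1 VC-HIT; vc=[3,5,13]
#10 0x6c→b13/s1 VC-HIT; vc=[3,5,15]
#11 0x6a→b13/s1 L1-HIT; vc=[3,5,15]
#12 0x1e→b3/s1 VC-HIT; vc=[13,5,15]
#13 0x6b→b13/s1 VC-HIT; vc=[3,5,15]
#14 0x1b→b3/s1 VC-HIT; vc=[13,5,15]

VC = [13, 5, 15]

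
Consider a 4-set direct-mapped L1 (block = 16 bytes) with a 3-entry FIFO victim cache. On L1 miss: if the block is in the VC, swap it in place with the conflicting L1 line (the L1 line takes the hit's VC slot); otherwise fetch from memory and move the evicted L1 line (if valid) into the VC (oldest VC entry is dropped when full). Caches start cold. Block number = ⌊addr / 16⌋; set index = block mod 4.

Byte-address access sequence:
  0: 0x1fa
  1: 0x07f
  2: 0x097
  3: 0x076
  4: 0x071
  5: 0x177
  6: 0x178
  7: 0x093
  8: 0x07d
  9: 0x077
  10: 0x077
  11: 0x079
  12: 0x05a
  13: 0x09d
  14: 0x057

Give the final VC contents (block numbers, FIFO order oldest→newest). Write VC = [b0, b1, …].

VC = [31, 23, 9]

  [0] addr=0x1fa blk=31 s=3: MISS | VC []
  [1] addr=0x7f blk=7 s=3: MISS | VC [31]
  [2] addr=0x97 blk=9 s=1: MISS | VC [31]
  [3] addr=0x76 blk=7 s=3: L1-HIT | VC [31]
  [4] addr=0x71 blk=7 s=3: L1-HIT | VC [31]
  [5] addr=0x177 blk=23 s=3: MISS | VC [31, 7]
  [6] addr=0x178 blk=23 s=3: L1-HIT | VC [31, 7]
  [7] addr=0x93 blk=9 s=1: L1-HIT | VC [31, 7]
  [8] addr=0x7d blk=7 s=3: VC-HIT | VC [31, 23]
  [9] addr=0x77 blk=7 s=3: L1-HIT | VC [31, 23]
  [10] addr=0x77 blk=7 s=3: L1-HIT | VC [31, 23]
  [11] addr=0x79 blk=7 s=3: L1-HIT | VC [31, 23]
  [12] addr=0x5a blk=5 s=1: MISS | VC [31, 23, 9]
  [13] addr=0x9d blk=9 s=1: VC-HIT | VC [31, 23, 5]
  [14] addr=0x57 blk=5 s=1: VC-HIT | VC [31, 23, 9]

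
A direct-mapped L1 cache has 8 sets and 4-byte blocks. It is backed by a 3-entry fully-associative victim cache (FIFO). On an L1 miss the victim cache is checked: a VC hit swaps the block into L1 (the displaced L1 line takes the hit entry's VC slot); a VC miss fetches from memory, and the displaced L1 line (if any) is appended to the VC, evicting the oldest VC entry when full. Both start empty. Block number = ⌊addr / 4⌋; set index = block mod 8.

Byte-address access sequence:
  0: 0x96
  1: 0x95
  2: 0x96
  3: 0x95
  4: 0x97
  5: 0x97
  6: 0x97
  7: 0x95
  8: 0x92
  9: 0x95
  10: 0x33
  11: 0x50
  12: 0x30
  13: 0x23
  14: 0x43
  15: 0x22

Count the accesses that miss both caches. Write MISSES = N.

0: 0x96 (blk 37, set 5) → MISS  vc=[]
1: 0x95 (blk 37, set 5) → L1-HIT  vc=[]
2: 0x96 (blk 37, set 5) → L1-HIT  vc=[]
3: 0x95 (blk 37, set 5) → L1-HIT  vc=[]
4: 0x97 (blk 37, set 5) → L1-HIT  vc=[]
5: 0x97 (blk 37, set 5) → L1-HIT  vc=[]
6: 0x97 (blk 37, set 5) → L1-HIT  vc=[]
7: 0x95 (blk 37, set 5) → L1-HIT  vc=[]
8: 0x92 (blk 36, set 4) → MISS  vc=[]
9: 0x95 (blk 37, set 5) → L1-HIT  vc=[]
10: 0x33 (blk 12, set 4) → MISS  vc=[36]
11: 0x50 (blk 20, set 4) → MISS  vc=[36, 12]
12: 0x30 (blk 12, set 4) → VC-HIT  vc=[36, 20]
13: 0x23 (blk 8, set 0) → MISS  vc=[36, 20]
14: 0x43 (blk 16, set 0) → MISS  vc=[36, 20, 8]
15: 0x22 (blk 8, set 0) → VC-HIT  vc=[36, 20, 16]

MISSES = 6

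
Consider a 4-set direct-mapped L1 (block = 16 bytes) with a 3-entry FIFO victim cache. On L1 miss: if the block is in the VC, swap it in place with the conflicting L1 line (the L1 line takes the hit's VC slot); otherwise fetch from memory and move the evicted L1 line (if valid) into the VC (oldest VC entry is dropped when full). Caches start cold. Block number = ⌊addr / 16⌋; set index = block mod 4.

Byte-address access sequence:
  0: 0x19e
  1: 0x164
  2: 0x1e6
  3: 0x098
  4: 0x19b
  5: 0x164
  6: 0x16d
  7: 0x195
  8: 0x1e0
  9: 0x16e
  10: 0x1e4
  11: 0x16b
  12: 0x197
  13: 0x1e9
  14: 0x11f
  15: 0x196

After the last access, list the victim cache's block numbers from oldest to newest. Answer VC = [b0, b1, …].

VC = [22, 9, 17]

0: 0x19e (blk 25, set 1) → MISS  vc=[]
1: 0x164 (blk 22, set 2) → MISS  vc=[]
2: 0x1e6 (blk 30, set 2) → MISS  vc=[22]
3: 0x98 (blk 9, set 1) → MISS  vc=[22, 25]
4: 0x19b (blk 25, set 1) → VC-HIT  vc=[22, 9]
5: 0x164 (blk 22, set 2) → VC-HIT  vc=[30, 9]
6: 0x16d (blk 22, set 2) → L1-HIT  vc=[30, 9]
7: 0x195 (blk 25, set 1) → L1-HIT  vc=[30, 9]
8: 0x1e0 (blk 30, set 2) → VC-HIT  vc=[22, 9]
9: 0x16e (blk 22, set 2) → VC-HIT  vc=[30, 9]
10: 0x1e4 (blk 30, set 2) → VC-HIT  vc=[22, 9]
11: 0x16b (blk 22, set 2) → VC-HIT  vc=[30, 9]
12: 0x197 (blk 25, set 1) → L1-HIT  vc=[30, 9]
13: 0x1e9 (blk 30, set 2) → VC-HIT  vc=[22, 9]
14: 0x11f (blk 17, set 1) → MISS  vc=[22, 9, 25]
15: 0x196 (blk 25, set 1) → VC-HIT  vc=[22, 9, 17]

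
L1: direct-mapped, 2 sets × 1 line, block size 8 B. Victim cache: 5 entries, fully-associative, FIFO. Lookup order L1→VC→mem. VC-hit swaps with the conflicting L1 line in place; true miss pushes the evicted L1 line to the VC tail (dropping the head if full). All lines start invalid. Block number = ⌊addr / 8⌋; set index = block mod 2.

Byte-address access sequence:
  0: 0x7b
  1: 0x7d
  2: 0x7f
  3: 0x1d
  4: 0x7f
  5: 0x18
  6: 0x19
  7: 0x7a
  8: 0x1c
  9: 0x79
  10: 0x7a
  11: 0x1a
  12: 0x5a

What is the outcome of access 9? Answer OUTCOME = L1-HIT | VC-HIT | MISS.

0: 0x7b (blk 15, set 1) → MISS  vc=[]
1: 0x7d (blk 15, set 1) → L1-HIT  vc=[]
2: 0x7f (blk 15, set 1) → L1-HIT  vc=[]
3: 0x1d (blk 3, set 1) → MISS  vc=[15]
4: 0x7f (blk 15, set 1) → VC-HIT  vc=[3]
5: 0x18 (blk 3, set 1) → VC-HIT  vc=[15]
6: 0x19 (blk 3, set 1) → L1-HIT  vc=[15]
7: 0x7a (blk 15, set 1) → VC-HIT  vc=[3]
8: 0x1c (blk 3, set 1) → VC-HIT  vc=[15]
9: 0x79 (blk 15, set 1) → VC-HIT  vc=[3]
10: 0x7a (blk 15, set 1) → L1-HIT  vc=[3]
11: 0x1a (blk 3, set 1) → VC-HIT  vc=[15]
12: 0x5a (blk 11, set 1) → MISS  vc=[15, 3]

OUTCOME = VC-HIT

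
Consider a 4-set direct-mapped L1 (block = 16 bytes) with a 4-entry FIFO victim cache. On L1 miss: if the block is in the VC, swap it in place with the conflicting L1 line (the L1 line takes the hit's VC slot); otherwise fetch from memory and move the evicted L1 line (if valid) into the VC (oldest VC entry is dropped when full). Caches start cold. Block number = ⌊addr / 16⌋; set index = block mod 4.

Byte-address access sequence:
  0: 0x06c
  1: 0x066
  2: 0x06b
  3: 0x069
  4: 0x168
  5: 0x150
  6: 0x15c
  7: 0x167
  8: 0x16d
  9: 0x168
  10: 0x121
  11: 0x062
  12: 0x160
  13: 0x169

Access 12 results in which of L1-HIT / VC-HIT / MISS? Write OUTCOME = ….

OUTCOME = VC-HIT

0: 0x6c (blk 6, set 2) → MISS  vc=[]
1: 0x66 (blk 6, set 2) → L1-HIT  vc=[]
2: 0x6b (blk 6, set 2) → L1-HIT  vc=[]
3: 0x69 (blk 6, set 2) → L1-HIT  vc=[]
4: 0x168 (blk 22, set 2) → MISS  vc=[6]
5: 0x150 (blk 21, set 1) → MISS  vc=[6]
6: 0x15c (blk 21, set 1) → L1-HIT  vc=[6]
7: 0x167 (blk 22, set 2) → L1-HIT  vc=[6]
8: 0x16d (blk 22, set 2) → L1-HIT  vc=[6]
9: 0x168 (blk 22, set 2) → L1-HIT  vc=[6]
10: 0x121 (blk 18, set 2) → MISS  vc=[6, 22]
11: 0x62 (blk 6, set 2) → VC-HIT  vc=[18, 22]
12: 0x160 (blk 22, set 2) → VC-HIT  vc=[18, 6]
13: 0x169 (blk 22, set 2) → L1-HIT  vc=[18, 6]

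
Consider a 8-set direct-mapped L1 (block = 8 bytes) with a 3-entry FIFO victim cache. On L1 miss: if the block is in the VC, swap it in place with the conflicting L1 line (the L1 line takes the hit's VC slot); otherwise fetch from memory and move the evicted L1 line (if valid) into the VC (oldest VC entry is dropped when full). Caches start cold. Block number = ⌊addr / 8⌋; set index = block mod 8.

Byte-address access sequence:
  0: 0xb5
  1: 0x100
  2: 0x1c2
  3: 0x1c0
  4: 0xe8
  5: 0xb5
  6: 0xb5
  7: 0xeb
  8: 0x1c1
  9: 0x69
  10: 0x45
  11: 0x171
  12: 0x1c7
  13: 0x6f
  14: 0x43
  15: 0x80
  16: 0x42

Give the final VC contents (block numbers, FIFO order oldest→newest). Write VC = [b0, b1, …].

0: 0xb5 (blk 22, set 6) → MISS  vc=[]
1: 0x100 (blk 32, set 0) → MISS  vc=[]
2: 0x1c2 (blk 56, set 0) → MISS  vc=[32]
3: 0x1c0 (blk 56, set 0) → L1-HIT  vc=[32]
4: 0xe8 (blk 29, set 5) → MISS  vc=[32]
5: 0xb5 (blk 22, set 6) → L1-HIT  vc=[32]
6: 0xb5 (blk 22, set 6) → L1-HIT  vc=[32]
7: 0xeb (blk 29, set 5) → L1-HIT  vc=[32]
8: 0x1c1 (blk 56, set 0) → L1-HIT  vc=[32]
9: 0x69 (blk 13, set 5) → MISS  vc=[32, 29]
10: 0x45 (blk 8, set 0) → MISS  vc=[32, 29, 56]
11: 0x171 (blk 46, set 6) → MISS  vc=[29, 56, 22]
12: 0x1c7 (blk 56, set 0) → VC-HIT  vc=[29, 8, 22]
13: 0x6f (blk 13, set 5) → L1-HIT  vc=[29, 8, 22]
14: 0x43 (blk 8, set 0) → VC-HIT  vc=[29, 56, 22]
15: 0x80 (blk 16, set 0) → MISS  vc=[56, 22, 8]
16: 0x42 (blk 8, set 0) → VC-HIT  vc=[56, 22, 16]

VC = [56, 22, 16]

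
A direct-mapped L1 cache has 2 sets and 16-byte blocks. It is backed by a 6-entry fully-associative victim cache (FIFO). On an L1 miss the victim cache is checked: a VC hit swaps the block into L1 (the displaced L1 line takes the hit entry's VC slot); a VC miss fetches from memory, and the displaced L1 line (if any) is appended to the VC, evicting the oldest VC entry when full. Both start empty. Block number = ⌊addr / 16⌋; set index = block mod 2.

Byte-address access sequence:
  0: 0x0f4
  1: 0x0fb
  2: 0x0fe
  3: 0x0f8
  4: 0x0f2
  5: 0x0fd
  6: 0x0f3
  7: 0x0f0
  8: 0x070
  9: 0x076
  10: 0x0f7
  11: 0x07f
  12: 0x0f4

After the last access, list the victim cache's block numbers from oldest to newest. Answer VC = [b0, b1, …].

  [0] addr=0xf4 blk=15 s=1: MISS | VC []
  [1] addr=0xfb blk=15 s=1: L1-HIT | VC []
  [2] addr=0xfe blk=15 s=1: L1-HIT | VC []
  [3] addr=0xf8 blk=15 s=1: L1-HIT | VC []
  [4] addr=0xf2 blk=15 s=1: L1-HIT | VC []
  [5] addr=0xfd blk=15 s=1: L1-HIT | VC []
  [6] addr=0xf3 blk=15 s=1: L1-HIT | VC []
  [7] addr=0xf0 blk=15 s=1: L1-HIT | VC []
  [8] addr=0x70 blk=7 s=1: MISS | VC [15]
  [9] addr=0x76 blk=7 s=1: L1-HIT | VC [15]
  [10] addr=0xf7 blk=15 s=1: VC-HIT | VC [7]
  [11] addr=0x7f blk=7 s=1: VC-HIT | VC [15]
  [12] addr=0xf4 blk=15 s=1: VC-HIT | VC [7]

VC = [7]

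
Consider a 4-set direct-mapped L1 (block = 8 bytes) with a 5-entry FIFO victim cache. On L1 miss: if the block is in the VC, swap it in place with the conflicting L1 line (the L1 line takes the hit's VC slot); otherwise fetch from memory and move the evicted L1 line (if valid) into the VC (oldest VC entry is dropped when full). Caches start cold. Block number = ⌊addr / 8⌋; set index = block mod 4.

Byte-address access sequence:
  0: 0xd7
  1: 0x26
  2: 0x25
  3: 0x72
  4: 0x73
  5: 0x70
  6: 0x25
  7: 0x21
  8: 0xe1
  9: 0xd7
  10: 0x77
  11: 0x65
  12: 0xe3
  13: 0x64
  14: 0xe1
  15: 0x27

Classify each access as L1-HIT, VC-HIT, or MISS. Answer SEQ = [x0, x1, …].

SEQ = [MISS, MISS, L1-HIT, MISS, L1-HIT, L1-HIT, L1-HIT, L1-HIT, MISS, VC-HIT, VC-HIT, MISS, VC-HIT, VC-HIT, VC-HIT, VC-HIT]

#0 0xd7→b26/s2 MISS; vc=[]
#1 0x26→b4/s0 MISS; vc=[]
#2 0x25→b4/s0 L1-HIT; vc=[]
#3 0x72→b14/s2 MISS; vc=[26]
#4 0x73→b14/s2 L1-HIT; vc=[26]
#5 0x70→b14/s2 L1-HIT; vc=[26]
#6 0x25→b4/s0 L1-HIT; vc=[26]
#7 0x21→b4/s0 L1-HIT; vc=[26]
#8 0xe1→b28/s0 MISS; vc=[26,4]
#9 0xd7→b26/s2 VC-HIT; vc=[14,4]
#10 0x77→b14/s2 VC-HIT; vc=[26,4]
#11 0x65→b12/s0 MISS; vc=[26,4,28]
#12 0xe3→b28/s0 VC-HIT; vc=[26,4,12]
#13 0x64→b12/s0 VC-HIT; vc=[26,4,28]
#14 0xe1→b28/s0 VC-HIT; vc=[26,4,12]
#15 0x27→b4/s0 VC-HIT; vc=[26,28,12]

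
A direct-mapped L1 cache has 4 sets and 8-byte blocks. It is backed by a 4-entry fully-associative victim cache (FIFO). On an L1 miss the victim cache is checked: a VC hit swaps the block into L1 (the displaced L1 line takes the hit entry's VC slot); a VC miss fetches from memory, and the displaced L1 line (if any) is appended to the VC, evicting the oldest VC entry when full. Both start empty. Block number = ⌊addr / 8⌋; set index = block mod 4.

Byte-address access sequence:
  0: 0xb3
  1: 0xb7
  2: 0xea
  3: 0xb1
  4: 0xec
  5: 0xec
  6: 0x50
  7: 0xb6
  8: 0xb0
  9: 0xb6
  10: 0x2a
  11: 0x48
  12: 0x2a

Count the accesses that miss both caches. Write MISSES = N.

MISSES = 5

0: 0xb3 (blk 22, set 2) → MISS  vc=[]
1: 0xb7 (blk 22, set 2) → L1-HIT  vc=[]
2: 0xea (blk 29, set 1) → MISS  vc=[]
3: 0xb1 (blk 22, set 2) → L1-HIT  vc=[]
4: 0xec (blk 29, set 1) → L1-HIT  vc=[]
5: 0xec (blk 29, set 1) → L1-HIT  vc=[]
6: 0x50 (blk 10, set 2) → MISS  vc=[22]
7: 0xb6 (blk 22, set 2) → VC-HIT  vc=[10]
8: 0xb0 (blk 22, set 2) → L1-HIT  vc=[10]
9: 0xb6 (blk 22, set 2) → L1-HIT  vc=[10]
10: 0x2a (blk 5, set 1) → MISS  vc=[10, 29]
11: 0x48 (blk 9, set 1) → MISS  vc=[10, 29, 5]
12: 0x2a (blk 5, set 1) → VC-HIT  vc=[10, 29, 9]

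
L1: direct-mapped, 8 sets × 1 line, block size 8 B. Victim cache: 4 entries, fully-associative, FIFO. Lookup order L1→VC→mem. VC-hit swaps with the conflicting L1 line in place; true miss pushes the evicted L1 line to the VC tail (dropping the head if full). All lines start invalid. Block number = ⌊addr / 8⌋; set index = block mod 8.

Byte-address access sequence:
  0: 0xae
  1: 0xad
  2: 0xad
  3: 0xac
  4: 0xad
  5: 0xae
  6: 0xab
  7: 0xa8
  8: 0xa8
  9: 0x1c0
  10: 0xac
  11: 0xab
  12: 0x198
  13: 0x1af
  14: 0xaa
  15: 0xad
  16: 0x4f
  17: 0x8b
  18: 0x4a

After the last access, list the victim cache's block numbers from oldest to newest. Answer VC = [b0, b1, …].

0: 0xae (blk 21, set 5) → MISS  vc=[]
1: 0xad (blk 21, set 5) → L1-HIT  vc=[]
2: 0xad (blk 21, set 5) → L1-HIT  vc=[]
3: 0xac (blk 21, set 5) → L1-HIT  vc=[]
4: 0xad (blk 21, set 5) → L1-HIT  vc=[]
5: 0xae (blk 21, set 5) → L1-HIT  vc=[]
6: 0xab (blk 21, set 5) → L1-HIT  vc=[]
7: 0xa8 (blk 21, set 5) → L1-HIT  vc=[]
8: 0xa8 (blk 21, set 5) → L1-HIT  vc=[]
9: 0x1c0 (blk 56, set 0) → MISS  vc=[]
10: 0xac (blk 21, set 5) → L1-HIT  vc=[]
11: 0xab (blk 21, set 5) → L1-HIT  vc=[]
12: 0x198 (blk 51, set 3) → MISS  vc=[]
13: 0x1af (blk 53, set 5) → MISS  vc=[21]
14: 0xaa (blk 21, set 5) → VC-HIT  vc=[53]
15: 0xad (blk 21, set 5) → L1-HIT  vc=[53]
16: 0x4f (blk 9, set 1) → MISS  vc=[53]
17: 0x8b (blk 17, set 1) → MISS  vc=[53, 9]
18: 0x4a (blk 9, set 1) → VC-HIT  vc=[53, 17]

VC = [53, 17]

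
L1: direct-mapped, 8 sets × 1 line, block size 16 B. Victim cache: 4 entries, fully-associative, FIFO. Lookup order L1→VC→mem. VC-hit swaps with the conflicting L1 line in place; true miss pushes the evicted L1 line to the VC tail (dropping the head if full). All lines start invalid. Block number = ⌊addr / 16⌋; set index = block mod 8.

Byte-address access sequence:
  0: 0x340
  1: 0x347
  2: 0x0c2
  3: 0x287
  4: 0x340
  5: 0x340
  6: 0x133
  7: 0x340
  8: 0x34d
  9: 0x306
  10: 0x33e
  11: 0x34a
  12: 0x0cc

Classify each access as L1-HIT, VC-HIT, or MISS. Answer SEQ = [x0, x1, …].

  [0] addr=0x340 blk=52 s=4: MISS | VC []
  [1] addr=0x347 blk=52 s=4: L1-HIT | VC []
  [2] addr=0xc2 blk=12 s=4: MISS | VC [52]
  [3] addr=0x287 blk=40 s=0: MISS | VC [52]
  [4] addr=0x340 blk=52 s=4: VC-HIT | VC [12]
  [5] addr=0x340 blk=52 s=4: L1-HIT | VC [12]
  [6] addr=0x133 blk=19 s=3: MISS | VC [12]
  [7] addr=0x340 blk=52 s=4: L1-HIT | VC [12]
  [8] addr=0x34d blk=52 s=4: L1-HIT | VC [12]
  [9] addr=0x306 blk=48 s=0: MISS | VC [12, 40]
  [10] addr=0x33e blk=51 s=3: MISS | VC [12, 40, 19]
  [11] addr=0x34a blk=52 s=4: L1-HIT | VC [12, 40, 19]
  [12] addr=0xcc blk=12 s=4: VC-HIT | VC [52, 40, 19]

SEQ = [MISS, L1-HIT, MISS, MISS, VC-HIT, L1-HIT, MISS, L1-HIT, L1-HIT, MISS, MISS, L1-HIT, VC-HIT]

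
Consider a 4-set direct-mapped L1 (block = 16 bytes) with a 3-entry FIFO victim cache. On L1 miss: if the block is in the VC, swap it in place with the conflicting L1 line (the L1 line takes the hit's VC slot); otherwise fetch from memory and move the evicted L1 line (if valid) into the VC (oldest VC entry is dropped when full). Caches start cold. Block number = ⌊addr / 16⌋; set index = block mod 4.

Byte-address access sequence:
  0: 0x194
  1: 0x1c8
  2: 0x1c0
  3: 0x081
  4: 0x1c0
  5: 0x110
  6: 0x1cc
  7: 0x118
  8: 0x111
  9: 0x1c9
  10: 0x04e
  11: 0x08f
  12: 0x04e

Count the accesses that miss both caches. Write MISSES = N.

MISSES = 5

0: 0x194 (blk 25, set 1) → MISS  vc=[]
1: 0x1c8 (blk 28, set 0) → MISS  vc=[]
2: 0x1c0 (blk 28, set 0) → L1-HIT  vc=[]
3: 0x81 (blk 8, set 0) → MISS  vc=[28]
4: 0x1c0 (blk 28, set 0) → VC-HIT  vc=[8]
5: 0x110 (blk 17, set 1) → MISS  vc=[8, 25]
6: 0x1cc (blk 28, set 0) → L1-HIT  vc=[8, 25]
7: 0x118 (blk 17, set 1) → L1-HIT  vc=[8, 25]
8: 0x111 (blk 17, set 1) → L1-HIT  vc=[8, 25]
9: 0x1c9 (blk 28, set 0) → L1-HIT  vc=[8, 25]
10: 0x4e (blk 4, set 0) → MISS  vc=[8, 25, 28]
11: 0x8f (blk 8, set 0) → VC-HIT  vc=[4, 25, 28]
12: 0x4e (blk 4, set 0) → VC-HIT  vc=[8, 25, 28]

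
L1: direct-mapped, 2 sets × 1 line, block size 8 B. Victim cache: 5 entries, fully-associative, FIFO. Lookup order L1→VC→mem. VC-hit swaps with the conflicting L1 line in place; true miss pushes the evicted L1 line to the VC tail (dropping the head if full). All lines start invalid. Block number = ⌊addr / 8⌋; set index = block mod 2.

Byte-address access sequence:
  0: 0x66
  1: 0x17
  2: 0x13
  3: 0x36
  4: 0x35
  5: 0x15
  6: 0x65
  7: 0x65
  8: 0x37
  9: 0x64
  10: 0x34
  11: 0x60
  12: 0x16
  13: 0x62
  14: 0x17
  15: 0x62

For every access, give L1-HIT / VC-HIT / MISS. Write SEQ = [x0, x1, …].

  [0] addr=0x66 blk=12 s=0: MISS | VC []
  [1] addr=0x17 blk=2 s=0: MISS | VC [12]
  [2] addr=0x13 blk=2 s=0: L1-HIT | VC [12]
  [3] addr=0x36 blk=6 s=0: MISS | VC [12, 2]
  [4] addr=0x35 blk=6 s=0: L1-HIT | VC [12, 2]
  [5] addr=0x15 blk=2 s=0: VC-HIT | VC [12, 6]
  [6] addr=0x65 blk=12 s=0: VC-HIT | VC [2, 6]
  [7] addr=0x65 blk=12 s=0: L1-HIT | VC [2, 6]
  [8] addr=0x37 blk=6 s=0: VC-HIT | VC [2, 12]
  [9] addr=0x64 blk=12 s=0: VC-HIT | VC [2, 6]
  [10] addr=0x34 blk=6 s=0: VC-HIT | VC [2, 12]
  [11] addr=0x60 blk=12 s=0: VC-HIT | VC [2, 6]
  [12] addr=0x16 blk=2 s=0: VC-HIT | VC [12, 6]
  [13] addr=0x62 blk=12 s=0: VC-HIT | VC [2, 6]
  [14] addr=0x17 blk=2 s=0: VC-HIT | VC [12, 6]
  [15] addr=0x62 blk=12 s=0: VC-HIT | VC [2, 6]

SEQ = [MISS, MISS, L1-HIT, MISS, L1-HIT, VC-HIT, VC-HIT, L1-HIT, VC-HIT, VC-HIT, VC-HIT, VC-HIT, VC-HIT, VC-HIT, VC-HIT, VC-HIT]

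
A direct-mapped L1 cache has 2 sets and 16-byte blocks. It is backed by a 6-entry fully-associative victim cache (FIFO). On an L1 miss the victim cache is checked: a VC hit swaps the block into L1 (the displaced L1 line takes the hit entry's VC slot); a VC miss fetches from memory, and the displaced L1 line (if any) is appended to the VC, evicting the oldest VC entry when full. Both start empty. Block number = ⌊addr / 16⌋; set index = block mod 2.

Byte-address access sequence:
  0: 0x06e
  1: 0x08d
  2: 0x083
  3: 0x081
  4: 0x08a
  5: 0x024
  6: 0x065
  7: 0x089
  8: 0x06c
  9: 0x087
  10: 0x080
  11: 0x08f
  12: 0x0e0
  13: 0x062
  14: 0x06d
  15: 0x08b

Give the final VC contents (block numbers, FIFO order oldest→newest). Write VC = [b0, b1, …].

VC = [2, 14, 6]

#0 0x6e→b6/s0 MISS; vc=[]
#1 0x8d→b8/s0 MISS; vc=[6]
#2 0x83→b8/s0 L1-HIT; vc=[6]
#3 0x81→b8/s0 L1-HIT; vc=[6]
#4 0x8a→b8/s0 L1-HIT; vc=[6]
#5 0x24→b2/s0 MISS; vc=[6,8]
#6 0x65→b6/s0 VC-HIT; vc=[2,8]
#7 0x89→b8/s0 VC-HIT; vc=[2,6]
#8 0x6c→b6/s0 VC-HIT; vc=[2,8]
#9 0x87→b8/s0 VC-HIT; vc=[2,6]
#10 0x80→b8/s0 L1-HIT; vc=[2,6]
#11 0x8f→b8/s0 L1-HIT; vc=[2,6]
#12 0xe0→b14/s0 MISS; vc=[2,6,8]
#13 0x62→b6/s0 VC-HIT; vc=[2,14,8]
#14 0x6d→b6/s0 L1-HIT; vc=[2,14,8]
#15 0x8b→b8/s0 VC-HIT; vc=[2,14,6]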